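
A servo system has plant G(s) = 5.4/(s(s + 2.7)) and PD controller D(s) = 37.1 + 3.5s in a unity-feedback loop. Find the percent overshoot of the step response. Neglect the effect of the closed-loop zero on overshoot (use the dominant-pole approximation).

2.45%

Forward path: (37.1 + 3.5s)·5.4/(s(s+2.7)). The closed-loop characteristic equation is s² + (2.7 + 5.4·3.5)s + 5.4·37.1 = 0.
That is s² + 21.6s + 200.3 = 0, so ω_n = 14.15 rad/s and ζ = 21.6/(2·14.15) = 0.763.
%OS = 100·exp(−πζ/√(1−ζ²)) = 2.45%.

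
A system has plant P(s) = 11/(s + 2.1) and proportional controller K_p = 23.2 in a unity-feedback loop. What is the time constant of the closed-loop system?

Closed-loop transfer function: T(s) = K_p·P(s)/(1 + K_p·P(s)) = 255.2/(s + 2.1 + 255.2) = 255.2/(s + 257.3).
Time constant τ = 1/257.3 = 0.00389 s.

τ = 0.00389 s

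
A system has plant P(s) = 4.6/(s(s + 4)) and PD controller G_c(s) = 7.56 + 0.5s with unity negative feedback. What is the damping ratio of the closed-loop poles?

Forward path: (7.56 + 0.5s)·4.6/(s(s+4)). The closed-loop characteristic equation is s² + (4 + 4.6·0.5)s + 4.6·7.56 = 0.
That is s² + 6.3s + 34.78 = 0, so ω_n = 5.897 rad/s and ζ = 6.3/(2·5.897) = 0.5342.

ζ = 0.534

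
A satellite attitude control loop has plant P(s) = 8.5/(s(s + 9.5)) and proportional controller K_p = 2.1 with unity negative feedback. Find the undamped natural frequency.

With unity feedback the closed-loop characteristic equation is s² + 9.5s + 2.1·8.5 = s² + 9.5s + 17.85 = 0.
Matching s² + 2ζω_n s + ω_n²: ω_n = √17.85 = 4.225 rad/s and 2ζω_n = 9.5, so ζ = 9.5/(2·4.225) = 1.12.

ω_n = 4.22 rad/s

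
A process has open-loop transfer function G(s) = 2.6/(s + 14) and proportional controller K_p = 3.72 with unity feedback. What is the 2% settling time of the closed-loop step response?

Closed-loop transfer function: T(s) = K_p·G(s)/(1 + K_p·G(s)) = 9.672/(s + 14 + 9.672) = 9.672/(s + 23.67).
Time constant τ = 1/23.67 = 0.04224 s, so the 2% settling time is about 4τ = 0.169 s.

T_s ≈ 0.169 s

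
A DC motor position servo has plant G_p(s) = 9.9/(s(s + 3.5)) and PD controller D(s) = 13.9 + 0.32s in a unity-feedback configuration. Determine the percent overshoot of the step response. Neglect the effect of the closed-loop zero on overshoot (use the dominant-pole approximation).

Forward path: (13.9 + 0.32s)·9.9/(s(s+3.5)). The closed-loop characteristic equation is s² + (3.5 + 9.9·0.32)s + 9.9·13.9 = 0.
That is s² + 6.668s + 137.6 = 0, so ω_n = 11.73 rad/s and ζ = 6.668/(2·11.73) = 0.2842.
%OS = 100·exp(−πζ/√(1−ζ²)) = 39.4%.

39.4%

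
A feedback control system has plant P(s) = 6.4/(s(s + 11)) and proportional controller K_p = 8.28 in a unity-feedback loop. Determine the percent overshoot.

The closed-loop denominator s² + 11s + 52.99 gives ω_n = √52.99 = 7.28 and ζ = 11/(2ω_n) = 0.7555.
%OS = 100·exp(−πζ/√(1−ζ²)) = 100·exp(−π·0.7555/√0.4292) = 2.67%.

2.67%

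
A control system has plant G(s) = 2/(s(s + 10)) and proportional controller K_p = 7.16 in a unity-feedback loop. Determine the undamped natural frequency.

ω_n = 3.78 rad/s

With unity feedback the closed-loop characteristic equation is s² + 10s + 7.16·2 = s² + 10s + 14.32 = 0.
Matching s² + 2ζω_n s + ω_n²: ω_n = √14.32 = 3.784 rad/s and 2ζω_n = 10, so ζ = 10/(2·3.784) = 1.32.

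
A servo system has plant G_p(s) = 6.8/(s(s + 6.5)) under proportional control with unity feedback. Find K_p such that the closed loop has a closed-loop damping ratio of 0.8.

K_p = 2.43

Closed-loop characteristic equation: s² + 6.5s + K_p·6.8 = 0.
So ω_n = √(6.8K_p) and 2ζω_n = 6.5, giving ζ = 6.5/(2√(6.8K_p)).
Setting ζ = 0.8: √(6.8K_p) = 6.5/(2·0.8) = 4.062, so K_p = 16.5/6.8 = 2.43.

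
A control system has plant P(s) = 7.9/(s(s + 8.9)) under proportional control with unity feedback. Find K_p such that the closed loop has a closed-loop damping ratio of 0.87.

Closed-loop characteristic equation: s² + 8.9s + K_p·7.9 = 0.
So ω_n = √(7.9K_p) and 2ζω_n = 8.9, giving ζ = 8.9/(2√(7.9K_p)).
Setting ζ = 0.87: √(7.9K_p) = 8.9/(2·0.87) = 5.115, so K_p = 26.16/7.9 = 3.31.

K_p = 3.31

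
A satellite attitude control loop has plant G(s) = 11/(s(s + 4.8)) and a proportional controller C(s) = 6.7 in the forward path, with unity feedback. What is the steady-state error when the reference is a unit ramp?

The loop has one pole at the origin (type 1). Velocity error constant K_v = lim_{s→0} s·C(s)G(s) = 6.7·11/4.8 = 15.35.
Steady-state error to a unit ramp: e_ss = 1/K_v = 0.0651.

0.0651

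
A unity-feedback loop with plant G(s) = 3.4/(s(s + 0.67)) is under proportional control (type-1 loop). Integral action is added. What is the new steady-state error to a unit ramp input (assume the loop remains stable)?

The integrator raises the loop to type 2, so K_v → ∞ and e_ss to a ramp is zero.

0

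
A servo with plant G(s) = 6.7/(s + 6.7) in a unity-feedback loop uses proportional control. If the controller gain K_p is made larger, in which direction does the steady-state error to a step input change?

decrease

e_ss = 1/(1 + K_p·G(0)); a larger K_p raises the denominator, so e_ss decreases.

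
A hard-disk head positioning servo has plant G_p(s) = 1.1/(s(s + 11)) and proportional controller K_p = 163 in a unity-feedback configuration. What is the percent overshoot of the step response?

24.3%

From 1 + K_pG_p(s) = 0: s² + 11s + 179.3 = 0 ⇒ ω_n = 13.39, ζ = 0.4107.
%OS = 100·exp(−πζ/√(1−ζ²)) = 100·exp(−π·0.4107/√0.8313) = 24.3%.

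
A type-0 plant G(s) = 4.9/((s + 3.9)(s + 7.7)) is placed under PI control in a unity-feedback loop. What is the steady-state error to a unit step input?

0

The PI controller's integrator makes the forward path type 1, so e_ss to a step is zero.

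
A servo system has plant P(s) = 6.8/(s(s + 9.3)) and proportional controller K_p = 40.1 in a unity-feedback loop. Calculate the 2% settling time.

From 1 + K_pP(s) = 0: s² + 9.3s + 272.7 = 0 ⇒ ω_n = 16.51, ζ = 0.2816.
2% settling time T_s ≈ 4/(ζω_n) = 4/4.65 = 0.86 s.

T_s ≈ 0.86 s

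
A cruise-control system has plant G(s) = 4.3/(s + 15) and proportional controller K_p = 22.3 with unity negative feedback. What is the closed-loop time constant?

Closed-loop transfer function: T(s) = K_p·G(s)/(1 + K_p·G(s)) = 95.89/(s + 15 + 95.89) = 95.89/(s + 110.9).
Time constant τ = 1/110.9 = 0.00902 s.

τ = 0.00902 s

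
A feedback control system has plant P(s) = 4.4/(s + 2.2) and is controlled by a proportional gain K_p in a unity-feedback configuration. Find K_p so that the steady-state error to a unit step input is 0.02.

Steady-state error for a unit step on this type-0 loop is 1/(1 + K_p·P(0)).
P(0) = 2. Require 1/(1 + K_p·2) = 0.02, so 1 + 2·K_p = 50.
K_p = (50 − 1)/2 = 24.5.

K_p = 24.5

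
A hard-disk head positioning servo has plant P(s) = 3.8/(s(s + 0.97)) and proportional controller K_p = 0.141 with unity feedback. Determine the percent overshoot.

Closed-loop characteristic equation: s² + 0.97s + 0.5358 = 0, so ω_n = 0.732 rad/s and ζ = 0.97/(2·0.732) = 0.6626.
%OS = 100·exp(−πζ/√(1−ζ²)) = 100·exp(−π·0.6626/√0.561) = 6.21%.

6.21%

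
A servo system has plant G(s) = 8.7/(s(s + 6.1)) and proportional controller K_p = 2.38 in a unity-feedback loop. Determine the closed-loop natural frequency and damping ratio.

1 + K_p·G(s) = 0 gives s² + 6.1s + 20.71 = 0.
So ω_n² = 20.71 ⇒ ω_n = 4.55 rad/s, and ζ = 6.1/(2ω_n) = 0.67.

ω_n = 4.55 rad/s, ζ = 0.67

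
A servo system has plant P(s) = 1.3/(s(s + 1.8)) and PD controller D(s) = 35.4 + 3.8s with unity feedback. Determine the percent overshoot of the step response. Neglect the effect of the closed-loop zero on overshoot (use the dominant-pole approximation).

16.6%

Forward path: (35.4 + 3.8s)·1.3/(s(s+1.8)). The closed-loop characteristic equation is s² + (1.8 + 1.3·3.8)s + 1.3·35.4 = 0.
That is s² + 6.74s + 46.02 = 0, so ω_n = 6.784 rad/s and ζ = 6.74/(2·6.784) = 0.4968.
%OS = 100·exp(−πζ/√(1−ζ²)) = 16.6%.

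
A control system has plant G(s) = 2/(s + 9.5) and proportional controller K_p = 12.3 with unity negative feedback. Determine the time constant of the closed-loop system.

τ = 0.0293 s

Closed-loop transfer function: T(s) = K_p·G(s)/(1 + K_p·G(s)) = 24.6/(s + 9.5 + 24.6) = 24.6/(s + 34.1).
Time constant τ = 1/34.1 = 0.0293 s.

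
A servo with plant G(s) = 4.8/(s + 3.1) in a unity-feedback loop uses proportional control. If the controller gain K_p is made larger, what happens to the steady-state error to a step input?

e_ss = 1/(1 + K_p·G(0)); a larger K_p raises the denominator, so e_ss decreases.

decrease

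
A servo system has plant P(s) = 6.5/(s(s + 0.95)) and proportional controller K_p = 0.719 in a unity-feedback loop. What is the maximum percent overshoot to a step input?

49.3%

The closed-loop denominator s² + 0.95s + 4.673 gives ω_n = √4.673 = 2.162 and ζ = 0.95/(2ω_n) = 0.2197.
%OS = 100·exp(−πζ/√(1−ζ²)) = 100·exp(−π·0.2197/√0.9517) = 49.3%.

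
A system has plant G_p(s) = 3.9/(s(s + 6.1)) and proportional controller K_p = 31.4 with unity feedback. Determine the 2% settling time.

Closed-loop characteristic equation: s² + 6.1s + 122.5 = 0, so ω_n = 11.07 rad/s and ζ = 6.1/(2·11.07) = 0.2756.
2% settling time T_s ≈ 4/(ζω_n) = 4/3.05 = 1.31 s.

T_s ≈ 1.31 s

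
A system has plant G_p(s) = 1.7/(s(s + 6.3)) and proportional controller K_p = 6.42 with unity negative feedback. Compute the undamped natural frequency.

ω_n = 3.3 rad/s

The closed-loop denominator is s(s+6.3) + 6.42·1.7 = s² + 6.3s + 10.91.
Matching s² + 2ζω_n s + ω_n²: ω_n = √10.91 = 3.304 rad/s and 2ζω_n = 6.3, so ζ = 6.3/(2·3.304) = 0.953.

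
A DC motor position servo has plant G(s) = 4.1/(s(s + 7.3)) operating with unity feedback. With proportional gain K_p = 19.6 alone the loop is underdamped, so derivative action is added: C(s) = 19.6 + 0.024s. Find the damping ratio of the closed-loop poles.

Forward path: (19.6 + 0.024s)·4.1/(s(s+7.3)). The closed-loop characteristic equation is s² + (7.3 + 4.1·0.024)s + 4.1·19.6 = 0.
That is s² + 7.398s + 80.36 = 0, so ω_n = 8.964 rad/s and ζ = 7.398/(2·8.964) = 0.4127.

ζ = 0.413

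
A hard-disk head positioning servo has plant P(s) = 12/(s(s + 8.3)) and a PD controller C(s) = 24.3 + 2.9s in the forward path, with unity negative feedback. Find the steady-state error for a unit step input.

The open loop C(s)P(s) has a pole at the origin (type 1), so the static position error constant is infinite and e_ss = 1/(1+∞) = 0.

0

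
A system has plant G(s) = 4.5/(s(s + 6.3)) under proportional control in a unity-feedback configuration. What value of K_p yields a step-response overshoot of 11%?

K_p = 6.67

From %OS = 100·exp(−πζ/√(1−ζ²)) = 11%, ζ = −ln(0.11)/√(π²+ln²(0.11)) = 0.5749.
Characteristic equation s² + 6.3s + 4.5K_p = 0 gives ζ = 6.3/(2√(4.5K_p)).
Setting ζ = 0.5749: √(4.5K_p) = 6.3/(2·0.5749) = 5.479, so K_p = 30.02/4.5 = 6.67.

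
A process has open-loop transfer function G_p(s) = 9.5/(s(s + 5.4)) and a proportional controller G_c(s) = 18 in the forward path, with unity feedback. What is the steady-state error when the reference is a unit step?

The open loop G_c(s)G_p(s) has a pole at the origin (type 1), so the static position error constant is infinite and e_ss = 1/(1+∞) = 0.

0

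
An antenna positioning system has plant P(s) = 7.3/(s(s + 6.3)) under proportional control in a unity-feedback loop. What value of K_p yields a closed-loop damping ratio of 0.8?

K_p = 2.12

Closed-loop characteristic equation: s² + 6.3s + K_p·7.3 = 0.
So ω_n = √(7.3K_p) and 2ζω_n = 6.3, giving ζ = 6.3/(2√(7.3K_p)).
Setting ζ = 0.8: √(7.3K_p) = 6.3/(2·0.8) = 3.937, so K_p = 15.5/7.3 = 2.12.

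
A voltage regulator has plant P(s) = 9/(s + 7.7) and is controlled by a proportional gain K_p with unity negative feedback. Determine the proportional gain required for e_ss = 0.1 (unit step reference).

For a type-0 loop with proportional control, e_ss = 1/(1 + K_p·P(0)).
P(0) = 1.169. Require 1/(1 + K_p·1.169) = 0.1, so 1 + 1.169·K_p = 10.
K_p = (10 − 1)/1.169 = 7.7.

K_p = 7.7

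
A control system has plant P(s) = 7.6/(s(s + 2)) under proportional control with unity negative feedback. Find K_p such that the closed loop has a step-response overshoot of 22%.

K_p = 0.698

From %OS = 100·exp(−πζ/√(1−ζ²)) = 22%, ζ = −ln(0.22)/√(π²+ln²(0.22)) = 0.4342.
Characteristic equation s² + 2s + 7.6K_p = 0 gives ζ = 2/(2√(7.6K_p)).
Setting ζ = 0.4342: √(7.6K_p) = 2/(2·0.4342) = 2.303, so K_p = 5.305/7.6 = 0.698.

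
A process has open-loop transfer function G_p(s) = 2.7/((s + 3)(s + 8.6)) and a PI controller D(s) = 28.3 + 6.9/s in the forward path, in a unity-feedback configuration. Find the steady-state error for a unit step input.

The open loop D(s)G_p(s) has a pole at the origin (type 1), so the static position error constant is infinite and e_ss = 1/(1+∞) = 0.

0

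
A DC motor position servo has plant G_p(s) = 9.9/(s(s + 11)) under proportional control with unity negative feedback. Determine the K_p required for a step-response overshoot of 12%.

K_p = 9.76

From %OS = 100·exp(−πζ/√(1−ζ²)) = 12%, ζ = −ln(0.12)/√(π²+ln²(0.12)) = 0.5594.
Characteristic equation s² + 11s + 9.9K_p = 0 gives ζ = 11/(2√(9.9K_p)).
Setting ζ = 0.5594: √(9.9K_p) = 11/(2·0.5594) = 9.832, so K_p = 96.66/9.9 = 9.76.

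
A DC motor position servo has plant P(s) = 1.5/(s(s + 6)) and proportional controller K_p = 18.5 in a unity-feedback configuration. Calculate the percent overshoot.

From 1 + K_pP(s) = 0: s² + 6s + 27.75 = 0 ⇒ ω_n = 5.268, ζ = 0.5695.
%OS = 100·exp(−πζ/√(1−ζ²)) = 100·exp(−π·0.5695/√0.6757) = 11.3%.

11.3%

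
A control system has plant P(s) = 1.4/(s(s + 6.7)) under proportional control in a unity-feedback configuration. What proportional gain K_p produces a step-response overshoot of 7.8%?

K_p = 20.2

From %OS = 100·exp(−πζ/√(1−ζ²)) = 7.8%, ζ = −ln(0.078)/√(π²+ln²(0.078)) = 0.6304.
Characteristic equation s² + 6.7s + 1.4K_p = 0 gives ζ = 6.7/(2√(1.4K_p)).
Setting ζ = 0.6304: √(1.4K_p) = 6.7/(2·0.6304) = 5.314, so K_p = 28.24/1.4 = 20.2.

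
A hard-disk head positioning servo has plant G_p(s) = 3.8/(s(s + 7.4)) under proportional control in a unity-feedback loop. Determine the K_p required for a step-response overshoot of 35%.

K_p = 35.9

From %OS = 100·exp(−πζ/√(1−ζ²)) = 35%, ζ = −ln(0.35)/√(π²+ln²(0.35)) = 0.3169.
Characteristic equation s² + 7.4s + 3.8K_p = 0 gives ζ = 7.4/(2√(3.8K_p)).
Setting ζ = 0.3169: √(3.8K_p) = 7.4/(2·0.3169) = 11.67, so K_p = 136.3/3.8 = 35.9.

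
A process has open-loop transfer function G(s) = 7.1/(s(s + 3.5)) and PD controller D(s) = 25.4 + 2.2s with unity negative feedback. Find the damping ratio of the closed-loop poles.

Forward path: (25.4 + 2.2s)·7.1/(s(s+3.5)). The closed-loop characteristic equation is s² + (3.5 + 7.1·2.2)s + 7.1·25.4 = 0.
That is s² + 19.12s + 180.3 = 0, so ω_n = 13.43 rad/s and ζ = 19.12/(2·13.43) = 0.7119.

ζ = 0.712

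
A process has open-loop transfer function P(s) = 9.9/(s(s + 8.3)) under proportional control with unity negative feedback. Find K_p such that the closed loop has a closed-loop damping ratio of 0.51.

K_p = 6.69

Closed-loop characteristic equation: s² + 8.3s + K_p·9.9 = 0.
So ω_n = √(9.9K_p) and 2ζω_n = 8.3, giving ζ = 8.3/(2√(9.9K_p)).
Setting ζ = 0.51: √(9.9K_p) = 8.3/(2·0.51) = 8.137, so K_p = 66.21/9.9 = 6.69.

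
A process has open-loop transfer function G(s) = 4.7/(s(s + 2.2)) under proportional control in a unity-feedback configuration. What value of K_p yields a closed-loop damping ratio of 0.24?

Closed-loop characteristic equation: s² + 2.2s + K_p·4.7 = 0.
So ω_n = √(4.7K_p) and 2ζω_n = 2.2, giving ζ = 2.2/(2√(4.7K_p)).
Setting ζ = 0.24: √(4.7K_p) = 2.2/(2·0.24) = 4.583, so K_p = 21.01/4.7 = 4.47.

K_p = 4.47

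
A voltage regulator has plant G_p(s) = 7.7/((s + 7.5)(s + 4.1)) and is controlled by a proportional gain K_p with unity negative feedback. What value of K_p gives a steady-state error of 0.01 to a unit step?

Steady-state error for a unit step on this type-0 loop is 1/(1 + K_p·G_p(0)).
G_p(0) = 0.2504. Require 1/(1 + K_p·0.2504) = 0.01, so 1 + 0.2504·K_p = 100.
K_p = (100 − 1)/0.2504 = 395.

K_p = 395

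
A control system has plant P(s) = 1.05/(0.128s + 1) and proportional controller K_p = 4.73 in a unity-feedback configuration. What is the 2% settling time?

Closed loop: T(s) = K_p·P/(1+K_p·P) = 4.967/(0.128s + 1 + 4.967), with pole at s = −(1 + 4.967)/0.128 = −46.61.
τ = 1/46.61 = 0.02145 s, so 2% settling time ≈ 4τ = 0.0858 s.

T_s ≈ 0.0858 s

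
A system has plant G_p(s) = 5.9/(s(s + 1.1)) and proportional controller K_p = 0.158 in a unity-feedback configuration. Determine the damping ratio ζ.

1 + K_p·G_p(s) = 0 gives s² + 1.1s + 0.9322 = 0.
So ω_n² = 0.9322 ⇒ ω_n = 0.9655 rad/s, and ζ = 1.1/(2ω_n) = 0.57.

ζ = 0.57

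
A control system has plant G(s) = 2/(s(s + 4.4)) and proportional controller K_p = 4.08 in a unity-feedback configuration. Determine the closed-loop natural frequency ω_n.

ω_n = 2.86 rad/s

1 + K_p·G(s) = 0 gives s² + 4.4s + 8.16 = 0.
Matching s² + 2ζω_n s + ω_n²: ω_n = √8.16 = 2.857 rad/s and 2ζω_n = 4.4, so ζ = 4.4/(2·2.857) = 0.77.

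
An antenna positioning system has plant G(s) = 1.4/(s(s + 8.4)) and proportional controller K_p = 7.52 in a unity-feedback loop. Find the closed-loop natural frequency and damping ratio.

ω_n = 3.24 rad/s, ζ = 1.29

1 + K_p·G(s) = 0 gives s² + 8.4s + 10.53 = 0.
Matching s² + 2ζω_n s + ω_n²: ω_n = √10.53 = 3.245 rad/s and 2ζω_n = 8.4, so ζ = 8.4/(2·3.245) = 1.29.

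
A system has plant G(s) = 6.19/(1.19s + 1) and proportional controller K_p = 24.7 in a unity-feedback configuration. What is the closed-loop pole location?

s = -129.3

Closed loop: T(s) = K_p·G/(1+K_p·G) = 152.9/(1.19s + 1 + 152.9), with pole at s = −(1 + 152.9)/1.19 = −129.3.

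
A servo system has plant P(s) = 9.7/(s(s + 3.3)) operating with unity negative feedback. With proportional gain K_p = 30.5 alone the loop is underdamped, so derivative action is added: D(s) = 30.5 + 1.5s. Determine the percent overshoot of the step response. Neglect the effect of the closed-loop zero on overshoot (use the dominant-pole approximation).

14.9%

Forward path: (30.5 + 1.5s)·9.7/(s(s+3.3)). The closed-loop characteristic equation is s² + (3.3 + 9.7·1.5)s + 9.7·30.5 = 0.
That is s² + 17.85s + 295.8 = 0, so ω_n = 17.2 rad/s and ζ = 17.85/(2·17.2) = 0.5189.
%OS = 100·exp(−πζ/√(1−ζ²)) = 14.9%.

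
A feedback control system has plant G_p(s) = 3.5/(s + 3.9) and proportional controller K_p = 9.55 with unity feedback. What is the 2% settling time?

Closed-loop transfer function: T(s) = K_p·G_p(s)/(1 + K_p·G_p(s)) = 33.43/(s + 3.9 + 33.43) = 33.43/(s + 37.33).
Time constant τ = 1/37.33 = 0.02679 s, so the 2% settling time is about 4τ = 0.107 s.

T_s ≈ 0.107 s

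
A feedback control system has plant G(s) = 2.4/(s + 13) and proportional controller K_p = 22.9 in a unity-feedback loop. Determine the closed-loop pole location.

Closed-loop transfer function: T(s) = K_p·G(s)/(1 + K_p·G(s)) = 54.96/(s + 13 + 54.96) = 54.96/(s + 67.96).
The closed-loop pole is at s = −67.96.

s = -67.96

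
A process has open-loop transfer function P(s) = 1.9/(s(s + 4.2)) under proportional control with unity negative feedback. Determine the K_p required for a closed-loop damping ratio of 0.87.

K_p = 3.07

Closed-loop characteristic equation: s² + 4.2s + K_p·1.9 = 0.
So ω_n = √(1.9K_p) and 2ζω_n = 4.2, giving ζ = 4.2/(2√(1.9K_p)).
Setting ζ = 0.87: √(1.9K_p) = 4.2/(2·0.87) = 2.414, so K_p = 5.826/1.9 = 3.07.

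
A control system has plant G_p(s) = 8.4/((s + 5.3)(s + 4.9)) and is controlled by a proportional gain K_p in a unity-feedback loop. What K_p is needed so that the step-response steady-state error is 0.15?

K_p = 17.5

For a type-0 loop with proportional control, e_ss = 1/(1 + K_p·G_p(0)).
G_p(0) = 0.3235. Require 1/(1 + K_p·0.3235) = 0.15, so 1 + 0.3235·K_p = 6.667.
K_p = (6.667 − 1)/0.3235 = 17.5.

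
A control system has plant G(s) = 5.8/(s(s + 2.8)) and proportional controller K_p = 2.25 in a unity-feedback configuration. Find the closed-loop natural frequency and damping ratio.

ω_n = 3.61 rad/s, ζ = 0.388

With unity feedback the closed-loop characteristic equation is s² + 2.8s + 2.25·5.8 = s² + 2.8s + 13.05 = 0.
So ω_n² = 13.05 ⇒ ω_n = 3.612 rad/s, and ζ = 2.8/(2ω_n) = 0.388.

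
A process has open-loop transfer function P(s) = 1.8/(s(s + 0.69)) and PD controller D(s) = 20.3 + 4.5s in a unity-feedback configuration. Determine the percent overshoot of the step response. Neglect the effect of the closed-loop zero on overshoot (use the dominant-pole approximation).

3.59%

Forward path: (20.3 + 4.5s)·1.8/(s(s+0.69)). The closed-loop characteristic equation is s² + (0.69 + 1.8·4.5)s + 1.8·20.3 = 0.
That is s² + 8.79s + 36.54 = 0, so ω_n = 6.045 rad/s and ζ = 8.79/(2·6.045) = 0.7271.
%OS = 100·exp(−πζ/√(1−ζ²)) = 3.59%.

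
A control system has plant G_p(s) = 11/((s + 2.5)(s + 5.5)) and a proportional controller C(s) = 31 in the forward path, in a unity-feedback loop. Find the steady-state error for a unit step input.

The loop is type 0. Static position error constant K_pos = C(0)·G_p(0) = 31·0.8 = 24.8.
Steady-state error to a unit step: e_ss = 1/(1+K_pos) = 1/25.8 = 0.0388.

0.0388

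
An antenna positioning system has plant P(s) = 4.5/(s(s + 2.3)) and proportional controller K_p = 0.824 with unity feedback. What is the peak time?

T_p = 2.03 s

From 1 + K_pP(s) = 0: s² + 2.3s + 3.708 = 0 ⇒ ω_n = 1.926, ζ = 0.5972.
Damped frequency ω_d = ω_n√(1−ζ²) = 1.545 rad/s, so peak time T_p = π/ω_d = 2.03 s.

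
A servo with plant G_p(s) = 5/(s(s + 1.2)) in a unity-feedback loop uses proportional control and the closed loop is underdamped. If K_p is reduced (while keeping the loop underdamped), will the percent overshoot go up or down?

ζ = 1.2/(2√(5K_p)) rises as K_p falls; higher damping means less overshoot.

decrease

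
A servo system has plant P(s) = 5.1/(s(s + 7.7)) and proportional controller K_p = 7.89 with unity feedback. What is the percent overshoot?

9.08%

The closed-loop denominator s² + 7.7s + 40.24 gives ω_n = √40.24 = 6.343 and ζ = 7.7/(2ω_n) = 0.6069.
%OS = 100·exp(−πζ/√(1−ζ²)) = 100·exp(−π·0.6069/√0.6316) = 9.08%.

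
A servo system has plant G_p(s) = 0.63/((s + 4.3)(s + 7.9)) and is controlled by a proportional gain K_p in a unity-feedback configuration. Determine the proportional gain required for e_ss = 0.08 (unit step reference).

Steady-state error for a unit step on this type-0 loop is 1/(1 + K_p·G_p(0)).
G_p(0) = 0.01855. Require 1/(1 + K_p·0.01855) = 0.08, so 1 + 0.01855·K_p = 12.5.
K_p = (12.5 − 1)/0.01855 = 620.

K_p = 620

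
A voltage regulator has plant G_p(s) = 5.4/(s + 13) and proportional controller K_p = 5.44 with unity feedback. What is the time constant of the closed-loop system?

τ = 0.0236 s

Closed-loop transfer function: T(s) = K_p·G_p(s)/(1 + K_p·G_p(s)) = 29.38/(s + 13 + 29.38) = 29.38/(s + 42.38).
Time constant τ = 1/42.38 = 0.0236 s.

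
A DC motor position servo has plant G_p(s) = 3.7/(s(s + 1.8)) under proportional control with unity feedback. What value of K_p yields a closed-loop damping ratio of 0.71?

K_p = 0.434

Closed-loop characteristic equation: s² + 1.8s + K_p·3.7 = 0.
So ω_n = √(3.7K_p) and 2ζω_n = 1.8, giving ζ = 1.8/(2√(3.7K_p)).
Setting ζ = 0.71: √(3.7K_p) = 1.8/(2·0.71) = 1.268, so K_p = 1.607/3.7 = 0.434.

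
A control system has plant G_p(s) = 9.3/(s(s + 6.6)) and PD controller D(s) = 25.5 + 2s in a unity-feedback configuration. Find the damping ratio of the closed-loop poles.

ζ = 0.818

Forward path: (25.5 + 2s)·9.3/(s(s+6.6)). The closed-loop characteristic equation is s² + (6.6 + 9.3·2)s + 9.3·25.5 = 0.
That is s² + 25.2s + 237.2 = 0, so ω_n = 15.4 rad/s and ζ = 25.2/(2·15.4) = 0.8182.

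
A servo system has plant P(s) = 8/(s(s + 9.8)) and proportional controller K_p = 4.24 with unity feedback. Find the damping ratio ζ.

The closed-loop denominator is s(s+9.8) + 4.24·8 = s² + 9.8s + 33.92.
So ω_n² = 33.92 ⇒ ω_n = 5.824 rad/s, and ζ = 9.8/(2ω_n) = 0.841.

ζ = 0.841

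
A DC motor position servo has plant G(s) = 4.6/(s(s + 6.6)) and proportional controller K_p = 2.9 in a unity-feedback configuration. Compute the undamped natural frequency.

With unity feedback the closed-loop characteristic equation is s² + 6.6s + 2.9·4.6 = s² + 6.6s + 13.34 = 0.
Matching s² + 2ζω_n s + ω_n²: ω_n = √13.34 = 3.652 rad/s and 2ζω_n = 6.6, so ζ = 6.6/(2·3.652) = 0.904.

ω_n = 3.65 rad/s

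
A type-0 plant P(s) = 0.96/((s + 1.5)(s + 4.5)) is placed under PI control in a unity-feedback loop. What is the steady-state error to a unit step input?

The PI controller's integrator makes the forward path type 1, so e_ss to a step is zero.

0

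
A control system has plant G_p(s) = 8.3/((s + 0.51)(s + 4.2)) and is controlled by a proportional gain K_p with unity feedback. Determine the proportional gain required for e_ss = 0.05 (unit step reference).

K_p = 4.9

For a type-0 loop with proportional control, e_ss = 1/(1 + K_p·G_p(0)).
G_p(0) = 3.875. Require 1/(1 + K_p·3.875) = 0.05, so 1 + 3.875·K_p = 20.
K_p = (20 − 1)/3.875 = 4.9.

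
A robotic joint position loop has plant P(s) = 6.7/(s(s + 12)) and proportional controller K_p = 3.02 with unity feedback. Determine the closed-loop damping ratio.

1 + K_p·P(s) = 0 gives s² + 12s + 20.23 = 0.
So ω_n² = 20.23 ⇒ ω_n = 4.498 rad/s, and ζ = 12/(2ω_n) = 1.33.

ζ = 1.33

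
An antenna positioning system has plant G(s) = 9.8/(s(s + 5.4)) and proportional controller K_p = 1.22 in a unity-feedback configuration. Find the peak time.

The closed-loop denominator s² + 5.4s + 11.96 gives ω_n = √11.96 = 3.458 and ζ = 5.4/(2ω_n) = 0.7809.
Damped frequency ω_d = ω_n√(1−ζ²) = 2.16 rad/s, so peak time T_p = π/ω_d = 1.45 s.

T_p = 1.45 s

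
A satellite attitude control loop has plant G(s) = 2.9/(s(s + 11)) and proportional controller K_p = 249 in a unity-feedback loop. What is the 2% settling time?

From 1 + K_pG(s) = 0: s² + 11s + 722.1 = 0 ⇒ ω_n = 26.87, ζ = 0.2047.
2% settling time T_s ≈ 4/(ζω_n) = 4/5.5 = 0.727 s.

T_s ≈ 0.727 s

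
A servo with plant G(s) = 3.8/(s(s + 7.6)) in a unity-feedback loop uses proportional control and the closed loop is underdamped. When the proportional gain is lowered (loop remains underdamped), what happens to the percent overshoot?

decrease

ζ = 7.6/(2√(3.8K_p)) rises as K_p falls; higher damping means less overshoot.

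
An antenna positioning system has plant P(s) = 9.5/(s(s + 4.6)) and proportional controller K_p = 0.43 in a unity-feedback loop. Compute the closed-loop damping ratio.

1 + K_p·P(s) = 0 gives s² + 4.6s + 4.085 = 0.
So ω_n² = 4.085 ⇒ ω_n = 2.021 rad/s, and ζ = 4.6/(2ω_n) = 1.14.

ζ = 1.14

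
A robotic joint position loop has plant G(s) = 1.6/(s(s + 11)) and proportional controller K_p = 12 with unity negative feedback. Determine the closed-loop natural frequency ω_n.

1 + K_p·G(s) = 0 gives s² + 11s + 19.2 = 0.
So ω_n² = 19.2 ⇒ ω_n = 4.382 rad/s, and ζ = 11/(2ω_n) = 1.26.

ω_n = 4.38 rad/s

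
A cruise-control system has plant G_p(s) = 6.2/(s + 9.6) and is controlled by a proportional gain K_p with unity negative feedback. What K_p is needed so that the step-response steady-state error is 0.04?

The loop is type 0, so e_ss(step) = 1/(1 + K_pos) with K_pos = K_p·G_p(0).
G_p(0) = 0.6458. Require 1/(1 + K_p·0.6458) = 0.04, so 1 + 0.6458·K_p = 25.
K_p = (25 − 1)/0.6458 = 37.2.

K_p = 37.2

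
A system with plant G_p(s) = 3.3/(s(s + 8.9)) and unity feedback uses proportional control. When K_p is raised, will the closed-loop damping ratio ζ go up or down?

ζ = 8.9/(2√(3.3K_p)); increasing K_p raises the denominator, so ζ falls.

decrease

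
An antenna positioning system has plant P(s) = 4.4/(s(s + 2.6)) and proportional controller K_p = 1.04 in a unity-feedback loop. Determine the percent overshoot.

The closed-loop denominator s² + 2.6s + 4.576 gives ω_n = √4.576 = 2.139 and ζ = 2.6/(2ω_n) = 0.6077.
%OS = 100·exp(−πζ/√(1−ζ²)) = 100·exp(−π·0.6077/√0.6307) = 9.04%.

9.04%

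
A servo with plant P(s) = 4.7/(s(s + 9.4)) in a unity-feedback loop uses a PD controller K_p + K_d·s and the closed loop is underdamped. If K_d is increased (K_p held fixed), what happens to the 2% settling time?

decrease

Characteristic equation s² + (9.4 + 4.7K_d)s + 4.7K_p = 0: raising K_d increases ζω_n = (9.4+4.7K_d)/2 while the loop stays underdamped, so T_s ≈ 4/(ζω_n) decreases.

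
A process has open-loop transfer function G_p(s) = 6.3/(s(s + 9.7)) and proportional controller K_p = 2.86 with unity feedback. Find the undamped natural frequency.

1 + K_p·G_p(s) = 0 gives s² + 9.7s + 18.02 = 0.
Matching s² + 2ζω_n s + ω_n²: ω_n = √18.02 = 4.245 rad/s and 2ζω_n = 9.7, so ζ = 9.7/(2·4.245) = 1.14.

ω_n = 4.24 rad/s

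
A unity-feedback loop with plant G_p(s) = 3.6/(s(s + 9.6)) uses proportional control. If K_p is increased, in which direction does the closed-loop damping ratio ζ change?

decrease

ζ = 9.6/(2√(3.6K_p)); increasing K_p raises the denominator, so ζ falls.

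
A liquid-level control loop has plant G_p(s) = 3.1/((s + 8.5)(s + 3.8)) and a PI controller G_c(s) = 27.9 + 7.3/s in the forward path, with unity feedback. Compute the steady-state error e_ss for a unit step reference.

The open loop G_c(s)G_p(s) has a pole at the origin (type 1), so the static position error constant is infinite and e_ss = 1/(1+∞) = 0.

0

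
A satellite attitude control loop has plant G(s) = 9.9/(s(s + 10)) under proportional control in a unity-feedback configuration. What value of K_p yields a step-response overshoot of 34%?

From %OS = 100·exp(−πζ/√(1−ζ²)) = 34%, ζ = −ln(0.34)/√(π²+ln²(0.34)) = 0.3248.
Characteristic equation s² + 10s + 9.9K_p = 0 gives ζ = 10/(2√(9.9K_p)).
Setting ζ = 0.3248: √(9.9K_p) = 10/(2·0.3248) = 15.4, so K_p = 237/9.9 = 23.9.

K_p = 23.9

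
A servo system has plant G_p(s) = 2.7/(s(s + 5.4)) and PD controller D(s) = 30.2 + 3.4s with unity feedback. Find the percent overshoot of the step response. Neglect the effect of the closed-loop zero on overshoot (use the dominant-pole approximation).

Forward path: (30.2 + 3.4s)·2.7/(s(s+5.4)). The closed-loop characteristic equation is s² + (5.4 + 2.7·3.4)s + 2.7·30.2 = 0.
That is s² + 14.58s + 81.54 = 0, so ω_n = 9.03 rad/s and ζ = 14.58/(2·9.03) = 0.8073.
%OS = 100·exp(−πζ/√(1−ζ²)) = 1.36%.

1.36%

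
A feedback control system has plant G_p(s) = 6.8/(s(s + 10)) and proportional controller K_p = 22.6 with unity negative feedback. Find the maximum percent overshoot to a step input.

From 1 + K_pG_p(s) = 0: s² + 10s + 153.7 = 0 ⇒ ω_n = 12.4, ζ = 0.4033.
%OS = 100·exp(−πζ/√(1−ζ²)) = 100·exp(−π·0.4033/√0.8373) = 25%.

25%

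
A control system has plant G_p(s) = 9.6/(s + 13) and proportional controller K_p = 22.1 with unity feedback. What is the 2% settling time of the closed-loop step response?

Closed-loop transfer function: T(s) = K_p·G_p(s)/(1 + K_p·G_p(s)) = 212.2/(s + 13 + 212.2) = 212.2/(s + 225.2).
Time constant τ = 1/225.2 = 0.004441 s, so the 2% settling time is about 4τ = 0.0178 s.

T_s ≈ 0.0178 s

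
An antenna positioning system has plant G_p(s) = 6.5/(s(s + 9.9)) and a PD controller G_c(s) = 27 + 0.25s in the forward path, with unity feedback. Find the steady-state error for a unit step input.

The open loop G_c(s)G_p(s) has a pole at the origin (type 1), so the static position error constant is infinite and e_ss = 1/(1+∞) = 0.

0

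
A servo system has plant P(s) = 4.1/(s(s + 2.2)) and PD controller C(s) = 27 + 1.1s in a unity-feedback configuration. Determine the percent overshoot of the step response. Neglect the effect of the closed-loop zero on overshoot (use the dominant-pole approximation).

Forward path: (27 + 1.1s)·4.1/(s(s+2.2)). The closed-loop characteristic equation is s² + (2.2 + 4.1·1.1)s + 4.1·27 = 0.
That is s² + 6.71s + 110.7 = 0, so ω_n = 10.52 rad/s and ζ = 6.71/(2·10.52) = 0.3189.
%OS = 100·exp(−πζ/√(1−ζ²)) = 34.8%.

34.8%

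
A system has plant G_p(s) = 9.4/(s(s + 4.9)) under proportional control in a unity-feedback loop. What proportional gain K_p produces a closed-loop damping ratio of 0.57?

Closed-loop characteristic equation: s² + 4.9s + K_p·9.4 = 0.
So ω_n = √(9.4K_p) and 2ζω_n = 4.9, giving ζ = 4.9/(2√(9.4K_p)).
Setting ζ = 0.57: √(9.4K_p) = 4.9/(2·0.57) = 4.298, so K_p = 18.47/9.4 = 1.97.

K_p = 1.97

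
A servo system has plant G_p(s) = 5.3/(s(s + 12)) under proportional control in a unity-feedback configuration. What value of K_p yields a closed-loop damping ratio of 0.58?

K_p = 20.2

Closed-loop characteristic equation: s² + 12s + K_p·5.3 = 0.
So ω_n = √(5.3K_p) and 2ζω_n = 12, giving ζ = 12/(2√(5.3K_p)).
Setting ζ = 0.58: √(5.3K_p) = 12/(2·0.58) = 10.34, so K_p = 107/5.3 = 20.2.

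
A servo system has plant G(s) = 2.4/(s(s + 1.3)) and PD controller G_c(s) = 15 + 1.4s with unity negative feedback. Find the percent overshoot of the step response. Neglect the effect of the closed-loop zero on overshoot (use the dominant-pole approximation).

26.6%

Forward path: (15 + 1.4s)·2.4/(s(s+1.3)). The closed-loop characteristic equation is s² + (1.3 + 2.4·1.4)s + 2.4·15 = 0.
That is s² + 4.66s + 36 = 0, so ω_n = 6 rad/s and ζ = 4.66/(2·6) = 0.3883.
%OS = 100·exp(−πζ/√(1−ζ²)) = 26.6%.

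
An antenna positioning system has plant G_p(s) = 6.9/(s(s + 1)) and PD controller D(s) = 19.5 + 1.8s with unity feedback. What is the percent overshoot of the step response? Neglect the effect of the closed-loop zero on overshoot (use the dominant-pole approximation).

10.8%

Forward path: (19.5 + 1.8s)·6.9/(s(s+1)). The closed-loop characteristic equation is s² + (1 + 6.9·1.8)s + 6.9·19.5 = 0.
That is s² + 13.42s + 134.6 = 0, so ω_n = 11.6 rad/s and ζ = 13.42/(2·11.6) = 0.5785.
%OS = 100·exp(−πζ/√(1−ζ²)) = 10.8%.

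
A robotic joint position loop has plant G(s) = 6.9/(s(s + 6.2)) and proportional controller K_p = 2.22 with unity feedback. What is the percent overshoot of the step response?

1.7%

From 1 + K_pG(s) = 0: s² + 6.2s + 15.32 = 0 ⇒ ω_n = 3.914, ζ = 0.7921.
%OS = 100·exp(−πζ/√(1−ζ²)) = 100·exp(−π·0.7921/√0.3726) = 1.7%.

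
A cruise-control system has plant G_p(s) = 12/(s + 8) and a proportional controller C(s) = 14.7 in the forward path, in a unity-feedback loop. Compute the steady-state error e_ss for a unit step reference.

0.0434

The loop is type 0. Static position error constant K_pos = C(0)·G_p(0) = 14.7·1.5 = 22.05.
Steady-state error to a unit step: e_ss = 1/(1+K_pos) = 1/23.05 = 0.0434.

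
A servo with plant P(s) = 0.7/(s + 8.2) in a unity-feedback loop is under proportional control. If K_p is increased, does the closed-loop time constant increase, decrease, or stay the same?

The closed-loop bandwidth 8.2+K_p·0.7 grows with K_p, so τ shrinks.

decrease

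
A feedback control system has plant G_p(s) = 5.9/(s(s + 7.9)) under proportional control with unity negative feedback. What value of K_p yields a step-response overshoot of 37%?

K_p = 29

From %OS = 100·exp(−πζ/√(1−ζ²)) = 37%, ζ = −ln(0.37)/√(π²+ln²(0.37)) = 0.3017.
Characteristic equation s² + 7.9s + 5.9K_p = 0 gives ζ = 7.9/(2√(5.9K_p)).
Setting ζ = 0.3017: √(5.9K_p) = 7.9/(2·0.3017) = 13.09, so K_p = 171.4/5.9 = 29.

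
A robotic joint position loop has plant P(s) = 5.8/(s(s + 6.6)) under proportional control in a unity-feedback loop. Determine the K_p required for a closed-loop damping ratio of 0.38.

Closed-loop characteristic equation: s² + 6.6s + K_p·5.8 = 0.
So ω_n = √(5.8K_p) and 2ζω_n = 6.6, giving ζ = 6.6/(2√(5.8K_p)).
Setting ζ = 0.38: √(5.8K_p) = 6.6/(2·0.38) = 8.684, so K_p = 75.42/5.8 = 13.

K_p = 13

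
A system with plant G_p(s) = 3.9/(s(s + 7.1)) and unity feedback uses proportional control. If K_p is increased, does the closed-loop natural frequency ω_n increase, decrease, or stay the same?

increase

ω_n = √(3.9·K_p), which grows with K_p.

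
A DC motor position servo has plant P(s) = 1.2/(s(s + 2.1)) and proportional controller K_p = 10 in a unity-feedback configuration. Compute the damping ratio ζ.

The closed-loop denominator is s(s+2.1) + 10·1.2 = s² + 2.1s + 12.
Matching s² + 2ζω_n s + ω_n²: ω_n = √12 = 3.464 rad/s and 2ζω_n = 2.1, so ζ = 2.1/(2·3.464) = 0.303.

ζ = 0.303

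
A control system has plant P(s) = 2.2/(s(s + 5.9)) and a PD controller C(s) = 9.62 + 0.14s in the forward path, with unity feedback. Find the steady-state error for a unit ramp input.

The loop has one pole at the origin (type 1). Velocity error constant K_v = lim_{s→0} s·C(s)P(s) = 9.62·2.2/5.9 = 3.587.
Steady-state error to a unit ramp: e_ss = 1/K_v = 0.279.

0.279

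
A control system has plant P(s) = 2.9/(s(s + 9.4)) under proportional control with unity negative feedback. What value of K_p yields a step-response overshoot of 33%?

K_p = 68.8

From %OS = 100·exp(−πζ/√(1−ζ²)) = 33%, ζ = −ln(0.33)/√(π²+ln²(0.33)) = 0.3328.
Characteristic equation s² + 9.4s + 2.9K_p = 0 gives ζ = 9.4/(2√(2.9K_p)).
Setting ζ = 0.3328: √(2.9K_p) = 9.4/(2·0.3328) = 14.12, so K_p = 199.5/2.9 = 68.8.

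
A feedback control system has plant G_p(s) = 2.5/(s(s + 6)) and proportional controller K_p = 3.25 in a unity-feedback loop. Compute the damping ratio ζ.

1 + K_p·G_p(s) = 0 gives s² + 6s + 8.125 = 0.
So ω_n² = 8.125 ⇒ ω_n = 2.85 rad/s, and ζ = 6/(2ω_n) = 1.05.

ζ = 1.05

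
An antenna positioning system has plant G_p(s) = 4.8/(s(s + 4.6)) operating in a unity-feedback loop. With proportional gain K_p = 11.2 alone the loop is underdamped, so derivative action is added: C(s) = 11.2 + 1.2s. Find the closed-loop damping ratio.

Forward path: (11.2 + 1.2s)·4.8/(s(s+4.6)). The closed-loop characteristic equation is s² + (4.6 + 4.8·1.2)s + 4.8·11.2 = 0.
That is s² + 10.36s + 53.76 = 0, so ω_n = 7.332 rad/s and ζ = 10.36/(2·7.332) = 0.7065.

ζ = 0.706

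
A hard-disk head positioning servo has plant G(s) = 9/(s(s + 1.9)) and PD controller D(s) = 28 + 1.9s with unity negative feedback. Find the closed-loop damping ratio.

Forward path: (28 + 1.9s)·9/(s(s+1.9)). The closed-loop characteristic equation is s² + (1.9 + 9·1.9)s + 9·28 = 0.
That is s² + 19s + 252 = 0, so ω_n = 15.87 rad/s and ζ = 19/(2·15.87) = 0.5984.

ζ = 0.598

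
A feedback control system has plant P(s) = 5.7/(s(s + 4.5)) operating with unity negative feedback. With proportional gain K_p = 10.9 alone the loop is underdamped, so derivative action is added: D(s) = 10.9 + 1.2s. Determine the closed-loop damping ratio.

Forward path: (10.9 + 1.2s)·5.7/(s(s+4.5)). The closed-loop characteristic equation is s² + (4.5 + 5.7·1.2)s + 5.7·10.9 = 0.
That is s² + 11.34s + 62.13 = 0, so ω_n = 7.882 rad/s and ζ = 11.34/(2·7.882) = 0.7193.

ζ = 0.719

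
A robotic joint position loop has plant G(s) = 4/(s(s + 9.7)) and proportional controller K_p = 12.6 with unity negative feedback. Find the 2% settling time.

T_s ≈ 0.825 s

From 1 + K_pG(s) = 0: s² + 9.7s + 50.4 = 0 ⇒ ω_n = 7.099, ζ = 0.6832.
2% settling time T_s ≈ 4/(ζω_n) = 4/4.85 = 0.825 s.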